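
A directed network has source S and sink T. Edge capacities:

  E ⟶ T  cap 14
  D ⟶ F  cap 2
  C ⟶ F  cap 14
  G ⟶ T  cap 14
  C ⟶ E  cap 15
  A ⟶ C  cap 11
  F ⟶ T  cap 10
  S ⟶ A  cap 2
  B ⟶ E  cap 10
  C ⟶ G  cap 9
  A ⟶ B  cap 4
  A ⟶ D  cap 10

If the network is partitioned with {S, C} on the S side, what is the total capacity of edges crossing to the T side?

Edges leaving {S, C}: S→A (2), C→E (15), C→F (14), C→G (9).
Cut capacity = 2 + 15 + 14 + 9 = 40.

40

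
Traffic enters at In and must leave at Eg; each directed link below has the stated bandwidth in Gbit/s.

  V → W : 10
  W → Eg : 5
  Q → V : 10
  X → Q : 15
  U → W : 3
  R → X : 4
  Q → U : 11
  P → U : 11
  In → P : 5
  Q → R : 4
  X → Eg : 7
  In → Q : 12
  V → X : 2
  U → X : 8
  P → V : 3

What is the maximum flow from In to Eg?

12

Augment In→P→U→W→Eg: bottleneck 3, flow now 3.
Augment In→P→U→X→Eg: bottleneck 2, flow now 5.
Augment In→Q→R→X→Eg: bottleneck 4, flow now 9.
Augment In→Q→U→X→Eg: bottleneck 1, flow now 10.
Augment In→Q→V→W→Eg: bottleneck 2, flow now 12.
No augmenting path remains; maximum flow = 12.
In the residual graph, reachable from In: {In, P, Q, R, U, V, W, X}.
Min-cut edges: W→Eg (5), X→Eg (7); capacity 5 + 7 = 12.
This cut is saturated, so no flow can exceed 12.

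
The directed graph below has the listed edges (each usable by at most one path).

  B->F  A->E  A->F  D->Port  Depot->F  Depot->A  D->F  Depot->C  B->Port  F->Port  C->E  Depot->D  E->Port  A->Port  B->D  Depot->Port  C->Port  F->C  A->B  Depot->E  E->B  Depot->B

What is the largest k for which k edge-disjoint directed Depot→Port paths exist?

Assign every edge capacity 1; by Menger, the answer equals the max flow.
Path Depot→Port (+1); total 1.
Path Depot→A→Port (+1); total 2.
Path Depot→B→Port (+1); total 3.
Path Depot→C→Port (+1); total 4.
Path Depot→D→Port (+1); total 5.
Path Depot→E→Port (+1); total 6.
Path Depot→F→Port (+1); total 7.
No residual Depot→Port path; max flow = 7.
Certifying cut of size 7: {Depot→A, Depot→B, Depot→C, Depot→D, Depot→E, Depot→F, Depot→Port}.

7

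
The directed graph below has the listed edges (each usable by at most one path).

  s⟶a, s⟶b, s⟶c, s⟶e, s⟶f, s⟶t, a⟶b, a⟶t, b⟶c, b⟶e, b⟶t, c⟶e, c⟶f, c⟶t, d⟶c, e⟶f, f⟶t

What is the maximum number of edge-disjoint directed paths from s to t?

5

Assign every edge capacity 1; by Menger, the answer equals the max flow.
Path s→t (+1); total 1.
Path s→a→t (+1); total 2.
Path s→b→t (+1); total 3.
Path s→c→t (+1); total 4.
Path s→f→t (+1); total 5.
No residual s→t path; max flow = 5.
Certifying cut of size 5: {f→t, s→a, s→b, s→c, s→t}.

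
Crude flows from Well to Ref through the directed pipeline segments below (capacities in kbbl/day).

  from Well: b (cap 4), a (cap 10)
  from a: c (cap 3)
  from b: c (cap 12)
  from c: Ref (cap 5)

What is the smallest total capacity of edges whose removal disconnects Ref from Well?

Augment Well→a→c→Ref: bottleneck 3, flow now 3.
Augment Well→b→c→Ref: bottleneck 2, flow now 5.
No augmenting path remains; maximum flow = 5.
By max-flow min-cut, the minimum cut capacity equals the max flow.
In the residual graph, reachable from Well: {Well, a, b, c}.
Min-cut edges: c→Ref (5); capacity 5 = 5.

5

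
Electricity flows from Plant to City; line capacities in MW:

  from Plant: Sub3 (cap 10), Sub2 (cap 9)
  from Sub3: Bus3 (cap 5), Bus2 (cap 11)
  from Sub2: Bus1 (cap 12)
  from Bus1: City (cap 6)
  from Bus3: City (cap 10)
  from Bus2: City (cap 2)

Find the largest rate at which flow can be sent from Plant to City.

Augment Plant→Sub3→Bus3→City: bottleneck 5, flow now 5.
Augment Plant→Sub3→Bus2→City: bottleneck 2, flow now 7.
Augment Plant→Sub2→Bus1→City: bottleneck 6, flow now 13.
No augmenting path remains; maximum flow = 13.
In the residual graph, reachable from Plant: {Plant, Sub3, Sub2, Bus1, Bus2}.
Min-cut edges: Sub3→Bus3 (5), Bus1→City (6), Bus2→City (2); capacity 5 + 6 + 2 = 13.
This cut is saturated, so no flow can exceed 13.

13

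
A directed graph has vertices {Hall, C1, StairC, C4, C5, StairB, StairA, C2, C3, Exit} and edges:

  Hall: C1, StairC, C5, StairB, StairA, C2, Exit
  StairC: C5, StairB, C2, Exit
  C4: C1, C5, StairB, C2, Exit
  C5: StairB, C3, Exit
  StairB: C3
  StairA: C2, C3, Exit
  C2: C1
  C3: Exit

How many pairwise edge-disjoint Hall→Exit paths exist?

5

Assign every edge capacity 1; by Menger, the answer equals the max flow.
Path Hall→Exit (+1); total 1.
Path Hall→StairC→Exit (+1); total 2.
Path Hall→C5→Exit (+1); total 3.
Path Hall→StairA→Exit (+1); total 4.
Path Hall→StairB→C3→Exit (+1); total 5.
No residual Hall→Exit path; max flow = 5.
Certifying cut of size 5: {Hall→C5, Hall→Exit, Hall→StairA, Hall→StairB, Hall→StairC}.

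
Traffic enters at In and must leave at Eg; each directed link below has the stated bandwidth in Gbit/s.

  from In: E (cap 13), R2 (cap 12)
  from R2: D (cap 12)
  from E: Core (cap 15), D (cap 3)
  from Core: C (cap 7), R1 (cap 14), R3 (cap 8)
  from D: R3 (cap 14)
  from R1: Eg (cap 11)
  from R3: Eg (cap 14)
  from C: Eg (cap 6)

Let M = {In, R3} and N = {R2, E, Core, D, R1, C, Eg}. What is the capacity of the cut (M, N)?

39

Edges leaving {In, R3}: In→R2 (12), In→E (13), R3→Eg (14).
Cut capacity = 12 + 13 + 14 = 39.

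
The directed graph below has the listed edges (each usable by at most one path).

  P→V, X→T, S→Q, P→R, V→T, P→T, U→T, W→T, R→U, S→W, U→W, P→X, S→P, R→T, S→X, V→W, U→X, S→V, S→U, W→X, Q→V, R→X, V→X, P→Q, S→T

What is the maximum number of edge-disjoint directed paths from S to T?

Assign every edge capacity 1; by Menger, the answer equals the max flow.
Path S→T (+1); total 1.
Path S→P→T (+1); total 2.
Path S→U→T (+1); total 3.
Path S→V→T (+1); total 4.
Path S→W→T (+1); total 5.
Path S→X→T (+1); total 6.
No residual S→T path; max flow = 6.
Certifying cut of size 6: {S→P, S→T, S→U, V→T, W→T, X→T}.

6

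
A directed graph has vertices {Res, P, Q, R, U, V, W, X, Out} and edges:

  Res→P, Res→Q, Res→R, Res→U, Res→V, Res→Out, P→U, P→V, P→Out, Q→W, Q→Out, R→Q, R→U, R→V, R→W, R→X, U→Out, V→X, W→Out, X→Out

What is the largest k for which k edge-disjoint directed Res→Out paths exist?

Assign every edge capacity 1; by Menger, the answer equals the max flow.
Path Res→Out (+1); total 1.
Path Res→P→Out (+1); total 2.
Path Res→Q→Out (+1); total 3.
Path Res→U→Out (+1); total 4.
Path Res→R→W→Out (+1); total 5.
Path Res→V→X→Out (+1); total 6.
No residual Res→Out path; max flow = 6.
Certifying cut of size 6: {Res→Out, Res→P, Res→Q, Res→R, Res→U, Res→V}.

6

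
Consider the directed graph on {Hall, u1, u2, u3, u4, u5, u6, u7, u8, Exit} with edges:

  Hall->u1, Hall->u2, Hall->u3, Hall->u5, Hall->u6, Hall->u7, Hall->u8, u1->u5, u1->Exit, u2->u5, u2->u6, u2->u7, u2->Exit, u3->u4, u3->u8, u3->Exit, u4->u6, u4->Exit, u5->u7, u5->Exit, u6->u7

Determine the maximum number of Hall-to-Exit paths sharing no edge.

4

Assign every edge capacity 1; by Menger, the answer equals the max flow.
Path Hall→u1→Exit (+1); total 1.
Path Hall→u2→Exit (+1); total 2.
Path Hall→u3→Exit (+1); total 3.
Path Hall→u5→Exit (+1); total 4.
No residual Hall→Exit path; max flow = 4.
Certifying cut of size 4: {Hall→u1, Hall→u2, Hall→u3, Hall→u5}.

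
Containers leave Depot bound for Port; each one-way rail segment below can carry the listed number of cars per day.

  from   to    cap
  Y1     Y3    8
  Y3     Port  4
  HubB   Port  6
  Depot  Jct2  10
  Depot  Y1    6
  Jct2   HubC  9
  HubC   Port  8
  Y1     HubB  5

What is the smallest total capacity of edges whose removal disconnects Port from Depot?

14

Augment Depot→Jct2→HubC→Port: bottleneck 8, flow now 8.
Augment Depot→Y1→HubB→Port: bottleneck 5, flow now 13.
Augment Depot→Y1→Y3→Port: bottleneck 1, flow now 14.
No augmenting path remains; maximum flow = 14.
By max-flow min-cut, the minimum cut capacity equals the max flow.
In the residual graph, reachable from Depot: {Depot, Jct2, HubC}.
Min-cut edges: Depot→Y1 (6), HubC→Port (8); capacity 6 + 8 = 14.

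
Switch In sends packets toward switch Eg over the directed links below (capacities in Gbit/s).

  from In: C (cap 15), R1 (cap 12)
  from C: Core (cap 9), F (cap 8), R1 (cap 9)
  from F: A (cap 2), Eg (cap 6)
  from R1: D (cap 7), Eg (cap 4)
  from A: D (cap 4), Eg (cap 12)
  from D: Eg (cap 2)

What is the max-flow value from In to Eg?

Augment In→R1→Eg: bottleneck 4, flow now 4.
Augment In→C→F→Eg: bottleneck 6, flow now 10.
Augment In→R1→D→Eg: bottleneck 2, flow now 12.
Augment In→C→F→A→Eg: bottleneck 2, flow now 14.
No augmenting path remains; maximum flow = 14.
In the residual graph, reachable from In: {In, C, Core, R1, D}.
Min-cut edges: C→F (8), R1→Eg (4), D→Eg (2); capacity 8 + 4 + 2 = 14.
This cut is saturated, so no flow can exceed 14.

14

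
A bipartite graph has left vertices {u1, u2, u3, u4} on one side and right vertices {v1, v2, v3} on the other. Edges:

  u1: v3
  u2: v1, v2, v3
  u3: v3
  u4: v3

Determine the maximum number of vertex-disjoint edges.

Unit-capacity flow: source→left, listed edges, right→sink; max matching = max flow.
Augmenting path u1→v3 (+1); matched 1.
Augmenting path u2→v1 (+1); matched 2.
No augmenting path remains; maximum matching = 2.
König certificate: {u2, v3} is a vertex cover of size 2 (every listed pair touches it), so no matching can be larger.

2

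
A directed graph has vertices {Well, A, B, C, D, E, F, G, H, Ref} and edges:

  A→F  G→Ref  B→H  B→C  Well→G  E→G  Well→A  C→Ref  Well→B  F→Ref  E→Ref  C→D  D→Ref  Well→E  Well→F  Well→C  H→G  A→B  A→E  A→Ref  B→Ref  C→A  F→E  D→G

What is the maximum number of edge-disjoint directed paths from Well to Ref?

Assign every edge capacity 1; by Menger, the answer equals the max flow.
Path Well→A→Ref (+1); total 1.
Path Well→B→Ref (+1); total 2.
Path Well→C→Ref (+1); total 3.
Path Well→E→Ref (+1); total 4.
Path Well→F→Ref (+1); total 5.
Path Well→G→Ref (+1); total 6.
No residual Well→Ref path; max flow = 6.
Certifying cut of size 6: {Well→A, Well→B, Well→C, Well→E, Well→F, Well→G}.

6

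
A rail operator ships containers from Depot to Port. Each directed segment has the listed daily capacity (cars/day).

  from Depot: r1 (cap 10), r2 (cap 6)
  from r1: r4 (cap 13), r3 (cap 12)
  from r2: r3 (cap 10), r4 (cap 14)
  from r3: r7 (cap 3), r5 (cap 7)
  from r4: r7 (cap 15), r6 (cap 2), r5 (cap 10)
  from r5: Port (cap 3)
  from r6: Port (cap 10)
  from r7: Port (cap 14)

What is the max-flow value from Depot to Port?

16

Augment Depot→r1→r3→r5→Port: bottleneck 3, flow now 3.
Augment Depot→r1→r3→r7→Port: bottleneck 3, flow now 6.
Augment Depot→r1→r4→r6→Port: bottleneck 2, flow now 8.
Augment Depot→r1→r4→r7→Port: bottleneck 2, flow now 10.
Augment Depot→r2→r4→r7→Port: bottleneck 6, flow now 16.
No augmenting path remains; maximum flow = 16.
In the residual graph, reachable from Depot: {Depot}.
Min-cut edges: Depot→r1 (10), Depot→r2 (6); capacity 10 + 6 = 16.
This cut is saturated, so no flow can exceed 16.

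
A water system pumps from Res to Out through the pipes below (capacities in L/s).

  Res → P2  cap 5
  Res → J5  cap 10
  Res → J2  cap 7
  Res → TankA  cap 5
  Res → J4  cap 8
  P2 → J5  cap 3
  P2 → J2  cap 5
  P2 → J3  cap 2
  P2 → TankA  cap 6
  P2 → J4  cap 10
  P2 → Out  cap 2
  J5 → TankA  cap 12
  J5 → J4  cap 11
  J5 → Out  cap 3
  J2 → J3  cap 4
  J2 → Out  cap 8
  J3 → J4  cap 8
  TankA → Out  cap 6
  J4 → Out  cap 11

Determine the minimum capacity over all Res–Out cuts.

30

Augment Res→P2→Out: bottleneck 2, flow now 2.
Augment Res→J5→Out: bottleneck 3, flow now 5.
Augment Res→J2→Out: bottleneck 7, flow now 12.
Augment Res→TankA→Out: bottleneck 5, flow now 17.
Augment Res→J4→Out: bottleneck 8, flow now 25.
Augment Res→P2→J2→Out: bottleneck 1, flow now 26.
Augment Res→P2→TankA→Out: bottleneck 1, flow now 27.
Augment Res→P2→J4→Out: bottleneck 1, flow now 28.
Augment Res→J5→J4→Out: bottleneck 2, flow now 30.
No augmenting path remains; maximum flow = 30.
By max-flow min-cut, the minimum cut capacity equals the max flow.
In the residual graph, reachable from Res: {Res, P2, J5, J2, J3, TankA, J4}.
Min-cut edges: P2→Out (2), J5→Out (3), J2→Out (8), TankA→Out (6), J4→Out (11); capacity 2 + 3 + 8 + 6 + 11 = 30.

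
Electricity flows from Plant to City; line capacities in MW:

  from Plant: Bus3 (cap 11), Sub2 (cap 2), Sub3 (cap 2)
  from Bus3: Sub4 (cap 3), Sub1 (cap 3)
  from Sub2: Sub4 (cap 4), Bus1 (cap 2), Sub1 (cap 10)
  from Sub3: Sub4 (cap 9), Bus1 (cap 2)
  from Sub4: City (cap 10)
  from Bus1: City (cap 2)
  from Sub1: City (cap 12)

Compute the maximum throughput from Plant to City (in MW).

10

Augment Plant→Bus3→Sub4→City: bottleneck 3, flow now 3.
Augment Plant→Bus3→Sub1→City: bottleneck 3, flow now 6.
Augment Plant→Sub2→Sub4→City: bottleneck 2, flow now 8.
Augment Plant→Sub3→Sub4→City: bottleneck 2, flow now 10.
No augmenting path remains; maximum flow = 10.
In the residual graph, reachable from Plant: {Plant, Bus3}.
Min-cut edges: Plant→Sub2 (2), Plant→Sub3 (2), Bus3→Sub4 (3), Bus3→Sub1 (3); capacity 2 + 2 + 3 + 3 = 10.
This cut is saturated, so no flow can exceed 10.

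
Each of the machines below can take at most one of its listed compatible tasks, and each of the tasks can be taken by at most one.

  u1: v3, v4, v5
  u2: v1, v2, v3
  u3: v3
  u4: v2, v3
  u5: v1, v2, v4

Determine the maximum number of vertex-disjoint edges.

Unit-capacity flow: source→left, listed edges, right→sink; max matching = max flow.
Augmenting path u1→v3 (+1); matched 1.
Augmenting path u2→v1 (+1); matched 2.
Augmenting path u4→v2 (+1); matched 3.
Augmenting path u5→v4 (+1); matched 4.
Augmenting path u3→v3→u1→v5 (+1); matched 5.
No augmenting path remains; maximum matching = 5.
König certificate: {u1, u2, u3, u4, u5} is a vertex cover of size 5 (every listed pair touches it), so no matching can be larger.

5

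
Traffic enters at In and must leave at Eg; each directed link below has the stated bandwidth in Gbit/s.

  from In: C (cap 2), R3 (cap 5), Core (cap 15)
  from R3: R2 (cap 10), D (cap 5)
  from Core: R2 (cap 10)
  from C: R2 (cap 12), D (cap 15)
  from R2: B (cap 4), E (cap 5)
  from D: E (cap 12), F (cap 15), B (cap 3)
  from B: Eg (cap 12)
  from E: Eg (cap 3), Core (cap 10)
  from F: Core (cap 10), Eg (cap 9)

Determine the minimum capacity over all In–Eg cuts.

14

Augment In→R3→R2→B→Eg: bottleneck 4, flow now 4.
Augment In→R3→R2→E→Eg: bottleneck 1, flow now 5.
Augment In→Core→R2→E→Eg: bottleneck 2, flow now 7.
Augment In→C→D→B→Eg: bottleneck 2, flow now 9.
Augment In→Core→R2→R3→D→B→Eg: bottleneck 1, flow now 10. (uses reverse residual edge)
Augment In→Core→R2→R3→D→F→Eg: bottleneck 4, flow now 14. (uses reverse residual edge)
No augmenting path remains; maximum flow = 14.
By max-flow min-cut, the minimum cut capacity equals the max flow.
In the residual graph, reachable from In: {In, Core, R2, E}.
Min-cut edges: In→R3 (5), In→C (2), R2→B (4), E→Eg (3); capacity 5 + 2 + 4 + 3 = 14.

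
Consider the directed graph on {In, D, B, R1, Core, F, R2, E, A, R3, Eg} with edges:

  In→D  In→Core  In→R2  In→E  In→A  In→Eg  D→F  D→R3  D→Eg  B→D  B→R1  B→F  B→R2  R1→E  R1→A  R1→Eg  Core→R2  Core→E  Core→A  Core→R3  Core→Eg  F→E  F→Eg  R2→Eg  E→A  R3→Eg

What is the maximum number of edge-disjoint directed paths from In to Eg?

Assign every edge capacity 1; by Menger, the answer equals the max flow.
Path In→Eg (+1); total 1.
Path In→D→Eg (+1); total 2.
Path In→Core→Eg (+1); total 3.
Path In→R2→Eg (+1); total 4.
No residual In→Eg path; max flow = 4.
Certifying cut of size 4: {In→Core, In→D, In→Eg, In→R2}.

4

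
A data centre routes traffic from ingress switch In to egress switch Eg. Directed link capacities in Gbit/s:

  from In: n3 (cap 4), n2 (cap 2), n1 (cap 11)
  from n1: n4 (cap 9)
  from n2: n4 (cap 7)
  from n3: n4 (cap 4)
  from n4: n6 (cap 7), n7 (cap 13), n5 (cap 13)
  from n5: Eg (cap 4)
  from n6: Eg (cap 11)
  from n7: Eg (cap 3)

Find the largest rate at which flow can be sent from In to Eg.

Augment In→n1→n4→n5→Eg: bottleneck 4, flow now 4.
Augment In→n1→n4→n6→Eg: bottleneck 5, flow now 9.
Augment In→n2→n4→n6→Eg: bottleneck 2, flow now 11.
Augment In→n3→n4→n7→Eg: bottleneck 3, flow now 14.
No augmenting path remains; maximum flow = 14.
In the residual graph, reachable from In: {In, n1, n2, n3, n4, n5, n7}.
Min-cut edges: n4→n6 (7), n5→Eg (4), n7→Eg (3); capacity 7 + 4 + 3 = 14.
This cut is saturated, so no flow can exceed 14.

14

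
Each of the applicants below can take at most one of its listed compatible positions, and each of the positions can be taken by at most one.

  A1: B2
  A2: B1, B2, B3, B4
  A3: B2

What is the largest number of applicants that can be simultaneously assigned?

Unit-capacity flow: source→left, listed edges, right→sink; max matching = max flow.
Augmenting path A1→B2 (+1); matched 1.
Augmenting path A2→B1 (+1); matched 2.
No augmenting path remains; maximum matching = 2.
König certificate: {A2, B2} is a vertex cover of size 2 (every listed pair touches it), so no matching can be larger.

2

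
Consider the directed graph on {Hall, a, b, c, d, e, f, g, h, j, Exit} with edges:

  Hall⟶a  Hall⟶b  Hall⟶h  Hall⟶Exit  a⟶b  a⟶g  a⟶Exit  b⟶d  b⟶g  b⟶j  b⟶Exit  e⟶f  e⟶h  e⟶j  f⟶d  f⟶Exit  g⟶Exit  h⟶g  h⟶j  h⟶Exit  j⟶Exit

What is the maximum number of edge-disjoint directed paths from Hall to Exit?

4

Assign every edge capacity 1; by Menger, the answer equals the max flow.
Path Hall→Exit (+1); total 1.
Path Hall→a→Exit (+1); total 2.
Path Hall→b→Exit (+1); total 3.
Path Hall→h→Exit (+1); total 4.
No residual Hall→Exit path; max flow = 4.
Certifying cut of size 4: {Hall→Exit, Hall→a, Hall→b, Hall→h}.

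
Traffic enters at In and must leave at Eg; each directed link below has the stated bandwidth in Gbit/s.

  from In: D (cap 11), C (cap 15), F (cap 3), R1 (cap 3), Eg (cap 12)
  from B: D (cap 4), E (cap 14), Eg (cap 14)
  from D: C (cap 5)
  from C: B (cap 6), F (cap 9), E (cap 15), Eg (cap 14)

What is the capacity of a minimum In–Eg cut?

Augment In→Eg: bottleneck 12, flow now 12.
Augment In→C→Eg: bottleneck 14, flow now 26.
Augment In→C→B→Eg: bottleneck 1, flow now 27.
Augment In→D→C→B→Eg: bottleneck 5, flow now 32.
No augmenting path remains; maximum flow = 32.
By max-flow min-cut, the minimum cut capacity equals the max flow.
In the residual graph, reachable from In: {In, D, F, R1}.
Min-cut edges: In→C (15), In→Eg (12), D→C (5); capacity 15 + 12 + 5 = 32.

32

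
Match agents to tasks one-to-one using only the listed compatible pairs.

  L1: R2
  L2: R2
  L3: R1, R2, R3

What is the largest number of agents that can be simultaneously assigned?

Unit-capacity flow: source→left, listed edges, right→sink; max matching = max flow.
Augmenting path L1→R2 (+1); matched 1.
Augmenting path L3→R1 (+1); matched 2.
No augmenting path remains; maximum matching = 2.
König certificate: {L3, R2} is a vertex cover of size 2 (every listed pair touches it), so no matching can be larger.

2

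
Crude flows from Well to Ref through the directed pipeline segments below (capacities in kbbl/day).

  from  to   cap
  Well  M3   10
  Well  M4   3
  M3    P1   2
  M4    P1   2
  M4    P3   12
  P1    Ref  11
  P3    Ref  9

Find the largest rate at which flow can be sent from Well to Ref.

Augment Well→M3→P1→Ref: bottleneck 2, flow now 2.
Augment Well→M4→P1→Ref: bottleneck 2, flow now 4.
Augment Well→M4→P3→Ref: bottleneck 1, flow now 5.
No augmenting path remains; maximum flow = 5.
In the residual graph, reachable from Well: {Well, M3}.
Min-cut edges: Well→M4 (3), M3→P1 (2); capacity 3 + 2 = 5.
This cut is saturated, so no flow can exceed 5.

5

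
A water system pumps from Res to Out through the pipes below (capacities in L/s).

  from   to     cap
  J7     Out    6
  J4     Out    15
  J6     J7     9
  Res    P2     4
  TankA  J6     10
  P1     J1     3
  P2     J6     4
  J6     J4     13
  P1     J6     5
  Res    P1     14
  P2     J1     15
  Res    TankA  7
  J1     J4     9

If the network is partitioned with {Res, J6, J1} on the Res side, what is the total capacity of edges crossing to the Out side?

56

Edges leaving {Res, J6, J1}: Res→P2 (4), Res→TankA (7), Res→P1 (14), J6→J4 (13), J6→J7 (9), J1→J4 (9).
Cut capacity = 4 + 7 + 14 + 13 + 9 + 9 = 56.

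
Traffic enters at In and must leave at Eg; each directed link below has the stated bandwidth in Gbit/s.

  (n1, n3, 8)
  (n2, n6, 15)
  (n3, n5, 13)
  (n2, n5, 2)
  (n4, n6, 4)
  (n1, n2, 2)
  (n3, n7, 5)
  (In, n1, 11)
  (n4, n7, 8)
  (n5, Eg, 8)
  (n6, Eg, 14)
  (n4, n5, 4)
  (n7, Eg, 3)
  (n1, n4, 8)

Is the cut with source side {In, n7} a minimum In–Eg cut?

No — its capacity is 14, but the minimum cut has capacity 11.

Given cut capacity: 11 + 3 = 14.
Augment In→n1→n2→n5→Eg: bottleneck 2, flow now 2.
Augment In→n1→n3→n5→Eg: bottleneck 6, flow now 8.
Augment In→n1→n3→n7→Eg: bottleneck 2, flow now 10.
Augment In→n1→n4→n6→Eg: bottleneck 1, flow now 11.
No augmenting path remains; maximum flow = 11.
In the residual graph, reachable from In: {In}.
Min-cut edges: In→n1 (11); capacity 11 = 11.
Cut capacity 14 exceeds the max flow 11, so it is not minimum.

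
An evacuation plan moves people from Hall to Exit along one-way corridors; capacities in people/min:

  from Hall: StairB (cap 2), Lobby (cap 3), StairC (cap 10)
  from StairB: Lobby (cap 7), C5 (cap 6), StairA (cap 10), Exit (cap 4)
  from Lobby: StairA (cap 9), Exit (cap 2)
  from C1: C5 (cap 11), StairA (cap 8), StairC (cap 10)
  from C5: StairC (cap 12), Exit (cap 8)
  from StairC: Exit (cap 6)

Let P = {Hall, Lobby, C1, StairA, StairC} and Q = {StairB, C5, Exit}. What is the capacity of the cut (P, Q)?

21

Edges leaving {Hall, Lobby, C1, StairA, StairC}: Hall→StairB (2), Lobby→Exit (2), C1→C5 (11), StairC→Exit (6).
Cut capacity = 2 + 2 + 11 + 6 = 21.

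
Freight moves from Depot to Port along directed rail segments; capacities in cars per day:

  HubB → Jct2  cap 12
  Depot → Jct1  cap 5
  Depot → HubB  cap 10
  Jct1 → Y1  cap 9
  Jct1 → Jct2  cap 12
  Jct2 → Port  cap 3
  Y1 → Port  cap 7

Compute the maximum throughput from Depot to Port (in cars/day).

Augment Depot→Jct1→Jct2→Port: bottleneck 3, flow now 3.
Augment Depot→Jct1→Y1→Port: bottleneck 2, flow now 5.
Augment Depot→HubB→Jct2→Jct1→Y1→Port: bottleneck 3, flow now 8. (uses reverse residual edge)
No augmenting path remains; maximum flow = 8.
In the residual graph, reachable from Depot: {Depot, HubB, Jct2}.
Min-cut edges: Depot→Jct1 (5), Jct2→Port (3); capacity 5 + 3 = 8.
This cut is saturated, so no flow can exceed 8.

8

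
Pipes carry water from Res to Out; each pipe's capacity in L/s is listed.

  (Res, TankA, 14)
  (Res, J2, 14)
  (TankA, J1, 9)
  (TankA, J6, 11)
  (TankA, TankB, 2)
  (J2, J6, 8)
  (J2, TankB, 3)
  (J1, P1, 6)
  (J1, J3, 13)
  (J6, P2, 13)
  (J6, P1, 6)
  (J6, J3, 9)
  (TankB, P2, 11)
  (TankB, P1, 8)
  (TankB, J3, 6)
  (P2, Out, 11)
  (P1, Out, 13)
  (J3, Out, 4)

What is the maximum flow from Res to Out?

Augment Res→TankA→J1→P1→Out: bottleneck 6, flow now 6.
Augment Res→TankA→J1→J3→Out: bottleneck 3, flow now 9.
Augment Res→TankA→J6→P2→Out: bottleneck 5, flow now 14.
Augment Res→J2→J6→P2→Out: bottleneck 6, flow now 20.
Augment Res→J2→J6→P1→Out: bottleneck 2, flow now 22.
Augment Res→J2→TankB→P1→Out: bottleneck 3, flow now 25.
No augmenting path remains; maximum flow = 25.
In the residual graph, reachable from Res: {Res, J2}.
Min-cut edges: Res→TankA (14), J2→J6 (8), J2→TankB (3); capacity 14 + 8 + 3 = 25.
This cut is saturated, so no flow can exceed 25.

25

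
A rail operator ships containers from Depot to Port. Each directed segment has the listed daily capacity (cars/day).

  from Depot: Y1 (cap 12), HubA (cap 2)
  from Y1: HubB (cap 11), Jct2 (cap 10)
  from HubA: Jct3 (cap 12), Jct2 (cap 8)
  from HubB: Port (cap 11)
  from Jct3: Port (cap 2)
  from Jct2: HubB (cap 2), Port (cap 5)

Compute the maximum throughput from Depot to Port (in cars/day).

Augment Depot→Y1→HubB→Port: bottleneck 11, flow now 11.
Augment Depot→Y1→Jct2→Port: bottleneck 1, flow now 12.
Augment Depot→HubA→Jct3→Port: bottleneck 2, flow now 14.
No augmenting path remains; maximum flow = 14.
In the residual graph, reachable from Depot: {Depot}.
Min-cut edges: Depot→Y1 (12), Depot→HubA (2); capacity 12 + 2 = 14.
This cut is saturated, so no flow can exceed 14.

14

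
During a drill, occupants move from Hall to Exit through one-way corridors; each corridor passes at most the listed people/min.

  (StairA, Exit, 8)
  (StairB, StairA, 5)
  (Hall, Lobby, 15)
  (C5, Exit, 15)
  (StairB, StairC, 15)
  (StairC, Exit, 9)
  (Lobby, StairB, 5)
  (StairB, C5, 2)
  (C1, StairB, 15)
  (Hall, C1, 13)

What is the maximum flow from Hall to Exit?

16

Augment Hall→C1→StairB→C5→Exit: bottleneck 2, flow now 2.
Augment Hall→C1→StairB→StairA→Exit: bottleneck 5, flow now 7.
Augment Hall→C1→StairB→StairC→Exit: bottleneck 6, flow now 13.
Augment Hall→Lobby→StairB→StairC→Exit: bottleneck 3, flow now 16.
No augmenting path remains; maximum flow = 16.
In the residual graph, reachable from Hall: {Hall, C1, Lobby, StairB, StairC}.
Min-cut edges: StairB→C5 (2), StairB→StairA (5), StairC→Exit (9); capacity 2 + 5 + 9 = 16.
This cut is saturated, so no flow can exceed 16.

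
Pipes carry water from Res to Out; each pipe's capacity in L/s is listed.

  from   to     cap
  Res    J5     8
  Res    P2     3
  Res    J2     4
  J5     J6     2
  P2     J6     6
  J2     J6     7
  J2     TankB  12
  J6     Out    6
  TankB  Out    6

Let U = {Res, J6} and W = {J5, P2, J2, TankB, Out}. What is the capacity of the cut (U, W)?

Edges leaving {Res, J6}: Res→J5 (8), Res→P2 (3), Res→J2 (4), J6→Out (6).
Cut capacity = 8 + 3 + 4 + 6 = 21.

21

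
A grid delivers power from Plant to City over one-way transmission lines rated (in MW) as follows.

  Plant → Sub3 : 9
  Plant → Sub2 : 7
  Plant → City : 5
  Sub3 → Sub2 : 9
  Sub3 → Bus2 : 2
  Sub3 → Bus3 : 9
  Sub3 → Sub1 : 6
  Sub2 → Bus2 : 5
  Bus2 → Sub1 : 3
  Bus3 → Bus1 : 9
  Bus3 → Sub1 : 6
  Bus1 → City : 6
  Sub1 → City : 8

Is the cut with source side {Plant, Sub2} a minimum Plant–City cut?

No — its capacity is 19, but the minimum cut has capacity 17.

Given cut capacity: 9 + 5 + 5 = 19.
Augment Plant→City: bottleneck 5, flow now 5.
Augment Plant→Sub3→Sub1→City: bottleneck 6, flow now 11.
Augment Plant→Sub3→Bus2→Sub1→City: bottleneck 2, flow now 13.
Augment Plant→Sub3→Bus3→Bus1→City: bottleneck 1, flow now 14.
Augment Plant→Sub2→Bus2→Sub3→Bus3→Bus1→City: bottleneck 2, flow now 16. (uses reverse residual edge)
Augment Plant→Sub2→Bus2→Sub1→Sub3→Bus3→Bus1→City: bottleneck 1, flow now 17. (uses reverse residual edge)
No augmenting path remains; maximum flow = 17.
In the residual graph, reachable from Plant: {Plant, Sub2, Bus2}.
Min-cut edges: Plant→Sub3 (9), Plant→City (5), Bus2→Sub1 (3); capacity 9 + 5 + 3 = 17.
Cut capacity 19 exceeds the max flow 17, so it is not minimum.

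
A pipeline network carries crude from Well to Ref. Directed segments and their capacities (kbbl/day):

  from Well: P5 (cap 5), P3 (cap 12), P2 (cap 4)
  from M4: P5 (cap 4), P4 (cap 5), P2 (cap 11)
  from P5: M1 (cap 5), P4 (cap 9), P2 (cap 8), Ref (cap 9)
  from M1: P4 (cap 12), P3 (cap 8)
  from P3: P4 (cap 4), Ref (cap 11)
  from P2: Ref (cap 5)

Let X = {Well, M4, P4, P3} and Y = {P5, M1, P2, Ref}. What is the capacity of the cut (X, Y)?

35

Edges leaving {Well, M4, P4, P3}: Well→P5 (5), Well→P2 (4), M4→P5 (4), M4→P2 (11), P3→Ref (11).
Cut capacity = 5 + 4 + 4 + 11 + 11 = 35.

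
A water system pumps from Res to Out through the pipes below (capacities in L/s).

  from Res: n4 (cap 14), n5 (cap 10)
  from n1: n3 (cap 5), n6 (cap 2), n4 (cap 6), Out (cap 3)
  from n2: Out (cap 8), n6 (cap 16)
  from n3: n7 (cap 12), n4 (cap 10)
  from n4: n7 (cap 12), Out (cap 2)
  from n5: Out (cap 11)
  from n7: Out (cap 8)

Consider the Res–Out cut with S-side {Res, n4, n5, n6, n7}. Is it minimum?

Given cut capacity: 2 + 11 + 8 = 21.
Augment Res→n4→Out: bottleneck 2, flow now 2.
Augment Res→n5→Out: bottleneck 10, flow now 12.
Augment Res→n4→n7→Out: bottleneck 8, flow now 20.
No augmenting path remains; maximum flow = 20.
In the residual graph, reachable from Res: {Res, n4, n7}.
Min-cut edges: Res→n5 (10), n4→Out (2), n7→Out (8); capacity 10 + 2 + 8 = 20.
Cut capacity 21 exceeds the max flow 20, so it is not minimum.

No — its capacity is 21, but the minimum cut has capacity 20.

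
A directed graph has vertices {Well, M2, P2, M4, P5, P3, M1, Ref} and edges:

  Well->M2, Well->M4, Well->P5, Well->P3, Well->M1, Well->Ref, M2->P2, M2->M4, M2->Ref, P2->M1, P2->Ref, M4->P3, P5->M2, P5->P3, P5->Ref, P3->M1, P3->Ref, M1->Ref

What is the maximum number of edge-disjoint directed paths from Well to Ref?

Assign every edge capacity 1; by Menger, the answer equals the max flow.
Path Well→Ref (+1); total 1.
Path Well→M2→Ref (+1); total 2.
Path Well→P5→Ref (+1); total 3.
Path Well→P3→Ref (+1); total 4.
Path Well→M1→Ref (+1); total 5.
No residual Well→Ref path; max flow = 5.
Certifying cut of size 5: {M1→Ref, P3→Ref, Well→M2, Well→P5, Well→Ref}.

5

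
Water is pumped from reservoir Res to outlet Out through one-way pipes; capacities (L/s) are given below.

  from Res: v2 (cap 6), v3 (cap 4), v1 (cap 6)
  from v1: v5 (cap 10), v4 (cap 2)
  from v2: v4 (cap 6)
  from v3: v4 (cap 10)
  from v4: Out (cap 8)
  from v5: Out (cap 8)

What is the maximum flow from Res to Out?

Augment Res→v1→v4→Out: bottleneck 2, flow now 2.
Augment Res→v1→v5→Out: bottleneck 4, flow now 6.
Augment Res→v2→v4→Out: bottleneck 6, flow now 12.
Augment Res→v3→v4→v1→v5→Out: bottleneck 2, flow now 14. (uses reverse residual edge)
No augmenting path remains; maximum flow = 14.
In the residual graph, reachable from Res: {Res, v2, v3, v4}.
Min-cut edges: Res→v1 (6), v4→Out (8); capacity 6 + 8 = 14.
This cut is saturated, so no flow can exceed 14.

14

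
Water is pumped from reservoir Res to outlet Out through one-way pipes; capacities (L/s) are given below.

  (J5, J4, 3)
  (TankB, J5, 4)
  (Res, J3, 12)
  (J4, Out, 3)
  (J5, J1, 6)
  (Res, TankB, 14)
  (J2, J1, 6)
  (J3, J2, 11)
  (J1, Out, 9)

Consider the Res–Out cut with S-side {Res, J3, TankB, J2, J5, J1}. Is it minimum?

Given cut capacity: 3 + 9 = 12.
Augment Res→J3→J2→J1→Out: bottleneck 6, flow now 6.
Augment Res→TankB→J5→J1→Out: bottleneck 3, flow now 9.
Augment Res→TankB→J5→J4→Out: bottleneck 1, flow now 10.
No augmenting path remains; maximum flow = 10.
In the residual graph, reachable from Res: {Res, J3, TankB, J2}.
Min-cut edges: TankB→J5 (4), J2→J1 (6); capacity 4 + 6 = 10.
Cut capacity 12 exceeds the max flow 10, so it is not minimum.

No — its capacity is 12, but the minimum cut has capacity 10.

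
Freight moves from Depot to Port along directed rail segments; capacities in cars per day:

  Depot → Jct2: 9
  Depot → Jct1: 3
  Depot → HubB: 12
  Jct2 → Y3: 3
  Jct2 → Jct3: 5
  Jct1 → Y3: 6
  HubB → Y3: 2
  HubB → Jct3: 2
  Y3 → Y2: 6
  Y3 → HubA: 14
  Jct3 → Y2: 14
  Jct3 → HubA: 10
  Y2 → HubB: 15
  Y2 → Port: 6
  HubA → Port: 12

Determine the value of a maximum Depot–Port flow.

15

Augment Depot→Jct2→Y3→Y2→Port: bottleneck 3, flow now 3.
Augment Depot→Jct2→Jct3→Y2→Port: bottleneck 3, flow now 6.
Augment Depot→Jct2→Jct3→HubA→Port: bottleneck 2, flow now 8.
Augment Depot→Jct1→Y3→HubA→Port: bottleneck 3, flow now 11.
Augment Depot→HubB→Y3→HubA→Port: bottleneck 2, flow now 13.
Augment Depot→HubB→Jct3→HubA→Port: bottleneck 2, flow now 15.
No augmenting path remains; maximum flow = 15.
In the residual graph, reachable from Depot: {Depot, Jct2, HubB}.
Min-cut edges: Depot→Jct1 (3), Jct2→Y3 (3), Jct2→Jct3 (5), HubB→Y3 (2), HubB→Jct3 (2); capacity 3 + 3 + 5 + 2 + 2 = 15.
This cut is saturated, so no flow can exceed 15.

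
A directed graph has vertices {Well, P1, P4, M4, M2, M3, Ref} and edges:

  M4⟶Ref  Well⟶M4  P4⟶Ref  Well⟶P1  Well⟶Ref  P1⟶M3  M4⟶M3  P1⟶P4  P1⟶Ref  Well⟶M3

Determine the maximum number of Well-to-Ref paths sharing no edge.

Assign every edge capacity 1; by Menger, the answer equals the max flow.
Path Well→Ref (+1); total 1.
Path Well→P1→Ref (+1); total 2.
Path Well→M4→Ref (+1); total 3.
No residual Well→Ref path; max flow = 3.
Certifying cut of size 3: {Well→M4, Well→P1, Well→Ref}.

3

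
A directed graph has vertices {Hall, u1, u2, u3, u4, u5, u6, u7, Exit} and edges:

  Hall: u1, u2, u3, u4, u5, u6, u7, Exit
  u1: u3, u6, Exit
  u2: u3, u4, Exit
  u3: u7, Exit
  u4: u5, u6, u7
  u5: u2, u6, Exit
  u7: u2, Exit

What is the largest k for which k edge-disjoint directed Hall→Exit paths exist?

Assign every edge capacity 1; by Menger, the answer equals the max flow.
Path Hall→Exit (+1); total 1.
Path Hall→u1→Exit (+1); total 2.
Path Hall→u2→Exit (+1); total 3.
Path Hall→u3→Exit (+1); total 4.
Path Hall→u5→Exit (+1); total 5.
Path Hall→u7→Exit (+1); total 6.
No residual Hall→Exit path; max flow = 6.
Certifying cut of size 6: {Hall→Exit, Hall→u1, u2→Exit, u3→Exit, u5→Exit, u7→Exit}.

6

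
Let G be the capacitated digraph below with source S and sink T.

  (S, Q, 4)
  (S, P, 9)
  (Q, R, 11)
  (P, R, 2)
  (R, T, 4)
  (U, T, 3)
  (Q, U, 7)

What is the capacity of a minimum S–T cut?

Augment S→P→R→T: bottleneck 2, flow now 2.
Augment S→Q→R→T: bottleneck 2, flow now 4.
Augment S→Q→U→T: bottleneck 2, flow now 6.
No augmenting path remains; maximum flow = 6.
By max-flow min-cut, the minimum cut capacity equals the max flow.
In the residual graph, reachable from S: {S, P}.
Min-cut edges: S→Q (4), P→R (2); capacity 4 + 2 = 6.

6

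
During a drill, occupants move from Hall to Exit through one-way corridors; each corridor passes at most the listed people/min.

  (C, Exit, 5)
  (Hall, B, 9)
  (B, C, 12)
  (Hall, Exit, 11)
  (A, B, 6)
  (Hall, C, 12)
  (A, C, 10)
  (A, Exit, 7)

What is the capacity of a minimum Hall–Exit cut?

Augment Hall→Exit: bottleneck 11, flow now 11.
Augment Hall→C→Exit: bottleneck 5, flow now 16.
No augmenting path remains; maximum flow = 16.
By max-flow min-cut, the minimum cut capacity equals the max flow.
In the residual graph, reachable from Hall: {Hall, B, C}.
Min-cut edges: Hall→Exit (11), C→Exit (5); capacity 11 + 5 = 16.

16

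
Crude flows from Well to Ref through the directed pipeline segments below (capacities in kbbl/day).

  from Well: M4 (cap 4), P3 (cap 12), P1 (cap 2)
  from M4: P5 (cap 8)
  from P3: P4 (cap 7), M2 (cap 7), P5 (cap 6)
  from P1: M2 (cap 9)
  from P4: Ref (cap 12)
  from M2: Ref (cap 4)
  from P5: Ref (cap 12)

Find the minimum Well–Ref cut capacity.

18

Augment Well→M4→P5→Ref: bottleneck 4, flow now 4.
Augment Well→P3→P4→Ref: bottleneck 7, flow now 11.
Augment Well→P3→M2→Ref: bottleneck 4, flow now 15.
Augment Well→P3→P5→Ref: bottleneck 1, flow now 16.
Augment Well→P1→M2→P3→P5→Ref: bottleneck 2, flow now 18. (uses reverse residual edge)
No augmenting path remains; maximum flow = 18.
By max-flow min-cut, the minimum cut capacity equals the max flow.
In the residual graph, reachable from Well: {Well}.
Min-cut edges: Well→M4 (4), Well→P3 (12), Well→P1 (2); capacity 4 + 12 + 2 = 18.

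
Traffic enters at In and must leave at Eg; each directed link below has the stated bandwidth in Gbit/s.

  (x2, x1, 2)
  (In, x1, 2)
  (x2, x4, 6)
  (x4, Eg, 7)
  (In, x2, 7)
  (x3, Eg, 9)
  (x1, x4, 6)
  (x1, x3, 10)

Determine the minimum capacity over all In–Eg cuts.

9

Augment In→x1→x3→Eg: bottleneck 2, flow now 2.
Augment In→x2→x4→Eg: bottleneck 6, flow now 8.
Augment In→x2→x1→x3→Eg: bottleneck 1, flow now 9.
No augmenting path remains; maximum flow = 9.
By max-flow min-cut, the minimum cut capacity equals the max flow.
In the residual graph, reachable from In: {In}.
Min-cut edges: In→x1 (2), In→x2 (7); capacity 2 + 7 = 9.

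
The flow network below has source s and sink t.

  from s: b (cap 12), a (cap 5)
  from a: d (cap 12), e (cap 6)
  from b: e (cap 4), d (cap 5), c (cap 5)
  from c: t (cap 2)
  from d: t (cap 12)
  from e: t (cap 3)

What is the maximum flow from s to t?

Augment s→a→d→t: bottleneck 5, flow now 5.
Augment s→b→c→t: bottleneck 2, flow now 7.
Augment s→b→d→t: bottleneck 5, flow now 12.
Augment s→b→e→t: bottleneck 3, flow now 15.
No augmenting path remains; maximum flow = 15.
In the residual graph, reachable from s: {s, b, c, e}.
Min-cut edges: s→a (5), b→d (5), c→t (2), e→t (3); capacity 5 + 5 + 2 + 3 = 15.
This cut is saturated, so no flow can exceed 15.

15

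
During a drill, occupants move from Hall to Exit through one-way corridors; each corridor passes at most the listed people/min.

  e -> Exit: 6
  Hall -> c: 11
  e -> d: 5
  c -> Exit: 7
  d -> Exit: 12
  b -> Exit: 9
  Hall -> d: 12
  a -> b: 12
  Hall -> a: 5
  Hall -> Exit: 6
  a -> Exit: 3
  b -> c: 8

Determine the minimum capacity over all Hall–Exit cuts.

30

Augment Hall→Exit: bottleneck 6, flow now 6.
Augment Hall→a→Exit: bottleneck 3, flow now 9.
Augment Hall→c→Exit: bottleneck 7, flow now 16.
Augment Hall→d→Exit: bottleneck 12, flow now 28.
Augment Hall→a→b→Exit: bottleneck 2, flow now 30.
No augmenting path remains; maximum flow = 30.
By max-flow min-cut, the minimum cut capacity equals the max flow.
In the residual graph, reachable from Hall: {Hall, c}.
Min-cut edges: Hall→a (5), Hall→d (12), Hall→Exit (6), c→Exit (7); capacity 5 + 12 + 6 + 7 = 30.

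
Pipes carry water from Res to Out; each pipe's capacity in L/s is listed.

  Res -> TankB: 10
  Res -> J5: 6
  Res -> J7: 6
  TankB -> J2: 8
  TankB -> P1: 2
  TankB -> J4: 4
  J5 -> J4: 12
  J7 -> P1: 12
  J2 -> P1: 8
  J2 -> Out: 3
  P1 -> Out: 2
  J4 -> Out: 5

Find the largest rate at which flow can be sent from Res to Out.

10

Augment Res→TankB→J2→Out: bottleneck 3, flow now 3.
Augment Res→TankB→P1→Out: bottleneck 2, flow now 5.
Augment Res→TankB→J4→Out: bottleneck 4, flow now 9.
Augment Res→J5→J4→Out: bottleneck 1, flow now 10.
No augmenting path remains; maximum flow = 10.
In the residual graph, reachable from Res: {Res, TankB, J5, J7, J2, P1, J4}.
Min-cut edges: J2→Out (3), P1→Out (2), J4→Out (5); capacity 3 + 2 + 5 = 10.
This cut is saturated, so no flow can exceed 10.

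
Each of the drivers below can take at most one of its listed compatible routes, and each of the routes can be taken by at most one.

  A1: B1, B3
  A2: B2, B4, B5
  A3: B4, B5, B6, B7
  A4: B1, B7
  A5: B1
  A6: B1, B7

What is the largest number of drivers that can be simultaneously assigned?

5

Unit-capacity flow: source→left, listed edges, right→sink; max matching = max flow.
Augmenting path A1→B1 (+1); matched 1.
Augmenting path A2→B2 (+1); matched 2.
Augmenting path A3→B4 (+1); matched 3.
Augmenting path A4→B7 (+1); matched 4.
Augmenting path A5→B1→A1→B3 (+1); matched 5.
No augmenting path remains; maximum matching = 5.
König certificate: {A1, A2, A3, B1, B7} is a vertex cover of size 5 (every listed pair touches it), so no matching can be larger.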